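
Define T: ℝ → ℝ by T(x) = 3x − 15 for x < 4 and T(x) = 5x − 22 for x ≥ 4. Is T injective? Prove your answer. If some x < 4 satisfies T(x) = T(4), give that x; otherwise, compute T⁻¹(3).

5

Both pieces are strictly increasing (slopes 3 and 5), so each is injective on its own interval.
The left piece maps (−∞, 4) onto (−∞, −3); the right piece maps [4, ∞) onto [−2, ∞).
These images are disjoint, so no value is attained by both pieces. Hence T is injective.
Because the two images are disjoint, no x < 4 has T(x) = T(4), so we compute T⁻¹(3): 3 lies in [−2, ∞), so solve 5x − 22 = 3: x = (3 + 22)/5 = 5.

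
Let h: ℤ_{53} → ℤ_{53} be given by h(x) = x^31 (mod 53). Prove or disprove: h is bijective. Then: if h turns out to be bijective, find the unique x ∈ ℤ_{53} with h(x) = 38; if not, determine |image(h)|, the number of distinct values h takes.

Since 53 is prime, the nonzero elements of ℤ_{53} form a cyclic group of order 52.
As gcd(31, 52) = 1, raising to the 31st power is a bijection on this group: if u^31 ≡ v^31 then (uv^{−1})^31 = 1, and the only element of order dividing gcd(31, 52) = 1 is 1, so u = v.
With h(0) = 0 this makes h injective on all of ℤ_{53}, hence bijective (finite equal-size domain and codomain). In particular h is bijective.
Since h is bijective, we find the preimage of 38. The inverse of x ↦ x^31 on (ℤ_{53})^× is x ↦ x^47, because 31·47 = 1457 = 28·52 + 1 ≡ 1 (mod 52) and x^{52} = 1 for x ≠ 0 (Fermat). So h⁻¹(38) = 38^47 mod 53.
Repeated squaring mod 53: 38^1 ≡ 38, 38^2 ≡ 38² = 1444 ≡ 13, 38^4 ≡ 13² = 169 ≡ 10, 38^8 ≡ 10² = 100 ≡ 47, 38^16 ≡ 47² = 2209 ≡ 36, 38^32 ≡ 36² = 1296 ≡ 24. Since 47 = 32 + 8 + 4 + 2 + 1, 38^47 ≡ 24·47·10·13·38: 24·47 = 1128 ≡ 15, then 15·10 = 150 ≡ 44, then 44·13 = 572 ≡ 42, then 42·38 = 1596 ≡ 6. So 38^47 ≡ 6 (mod 53).
Hence h⁻¹(38) = 6.

6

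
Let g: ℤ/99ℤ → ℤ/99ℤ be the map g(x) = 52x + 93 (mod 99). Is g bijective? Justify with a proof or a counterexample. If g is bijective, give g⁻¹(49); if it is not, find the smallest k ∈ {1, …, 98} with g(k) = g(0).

22

Recall that g is injective when g(x_1) = g(x_2) forces x_1 = x_2.
If g(x_1) = g(x_2), then 52x_1 ≡ 52x_2 (mod 99). Because gcd(52, 99) = 1, we may cancel 52 to get x_1 ≡ x_2 (mod 99).
We now compute 52⁻¹ mod 99 explicitly. Euclid's algorithm: 99 = 1·52 + 47, 52 = 1·47 + 5, 47 = 9·5 + 2, 5 = 2·2 + 1; back-substituting gives 1 = 40·52 − 21·99, so 52⁻¹ ≡ 40 (mod 99).
For any y ∈ ℤ/99ℤ, x = 40(y − 93) mod 99 satisfies g(x) = 52·40(y − 93) + 93 ≡ y (since 52·40 ≡ 1 mod 99). So every y has a preimage.
Thus g is bijective.
Since g is bijective, we compute g⁻¹(49): solve 52x + 93 ≡ 49 (mod 99), i.e. 52x ≡ 55 (mod 99).
Multiplying by 52⁻¹ = 40 gives x ≡ 40·55 = 2200 = 22·99 + 22 ≡ 22 (mod 99).
Check: g(22) = 52·22 + 93 = 1237 = 12·99 + 49 ≡ 49 (mod 99).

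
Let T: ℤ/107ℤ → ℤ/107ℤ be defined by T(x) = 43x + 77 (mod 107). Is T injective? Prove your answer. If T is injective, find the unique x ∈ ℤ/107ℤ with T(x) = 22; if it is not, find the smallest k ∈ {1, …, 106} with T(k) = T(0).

By definition, T is injective when T(a) = T(b) forces a = b.
Suppose T(a) = T(b) in ℤ/107ℤ. Then 43a + 77 ≡ 43b + 77 (mod 107), so 43(a − b) ≡ 0 (mod 107).
Since gcd(43, 107) = 1, 43 is invertible modulo 107, therefore a − b ≡ 0 (mod 107), i.e. a = b.
So T is injective.
We now compute 43⁻¹ mod 107 explicitly. Euclid's algorithm: 107 = 2·43 + 21, 43 = 2·21 + 1; back-substituting gives 1 = 5·43 − 2·107, so 43⁻¹ ≡ 5 (mod 107).
Since T is injective, we find T⁻¹(22): we need 43x ≡ 22 − 77 ≡ 52 (mod 107). Using 43⁻¹ = 5: x ≡ 5·52 = 260 = 2·107 + 46, so x = 46.
Check: T(46) = 43·46 + 77 = 2055 = 19·107 + 22 ≡ 22 (mod 107).

46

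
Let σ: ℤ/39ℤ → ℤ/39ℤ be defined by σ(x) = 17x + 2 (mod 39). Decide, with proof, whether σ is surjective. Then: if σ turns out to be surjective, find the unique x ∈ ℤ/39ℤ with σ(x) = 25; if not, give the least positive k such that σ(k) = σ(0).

22

Since gcd(17, 39) = 1, 17 is invertible modulo 39. Euclid's algorithm: 39 = 2·17 + 5, 17 = 3·5 + 2, 5 = 2·2 + 1; back-substituting gives 1 = 23·17 − 10·39, so 17⁻¹ ≡ 23 (mod 39).
Then y ↦ 23(y − 2) is a two-sided inverse to σ, so every y ∈ ℤ/39ℤ has a preimage.
Thus σ is surjective.
Since σ is surjective, we find σ⁻¹(25): we need 17x ≡ 25 − 2 ≡ 23 (mod 39). Using 17⁻¹ = 23: x ≡ 23·23 = 529 = 13·39 + 22, so x = 22.
Check: σ(22) = 17·22 + 2 = 376 = 9·39 + 25 ≡ 25 (mod 39).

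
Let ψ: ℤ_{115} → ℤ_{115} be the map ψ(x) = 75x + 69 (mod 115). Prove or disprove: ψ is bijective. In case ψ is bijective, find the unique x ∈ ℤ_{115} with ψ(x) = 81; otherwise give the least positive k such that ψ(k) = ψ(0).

23

We have gcd(75, 115) = 5 > 1. Taking s = 0 and t = 23: ψ(0) = 69 and ψ(23) = 75·23 + 69 = 1794 ≡ 69 (mod 115).
So ψ(0) = ψ(23) while 0 ≠ 23, so ψ is not injective, hence not bijective.
Since ψ is not bijective, we find the least positive k with ψ(k) = ψ(0): this means 75k ≡ 0 (mod 115), i.e. 115 ∣ 75k. Since gcd(75, 115) = 5, dividing through by 5 this holds exactly when 23 ∣ 15k, and as gcd(15, 23) = 1, exactly when 23 ∣ k.
The smallest positive such k is 23.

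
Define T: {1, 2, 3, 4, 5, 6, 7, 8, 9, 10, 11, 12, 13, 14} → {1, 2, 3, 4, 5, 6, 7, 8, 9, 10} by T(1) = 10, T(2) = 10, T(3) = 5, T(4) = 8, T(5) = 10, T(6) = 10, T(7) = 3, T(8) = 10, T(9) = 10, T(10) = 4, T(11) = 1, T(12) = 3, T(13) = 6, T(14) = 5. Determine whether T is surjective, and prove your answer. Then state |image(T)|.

No element maps to 2, so T is not surjective.
The image of T is {1, 3, 4, 5, 6, 8, 10}, which has 7 elements.

7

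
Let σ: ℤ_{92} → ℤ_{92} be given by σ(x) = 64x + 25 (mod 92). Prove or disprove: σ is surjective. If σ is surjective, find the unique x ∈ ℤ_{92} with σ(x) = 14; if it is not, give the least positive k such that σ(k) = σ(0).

23

Since gcd(64, 92) = 4, we have 64x ≡ 0 (mod 4) for all x, so σ(x) ≡ 1 (mod 4).
But 0 ≢ 1 (mod 4), so 0 ∈ ℤ_{92} has no preimage. Hence σ is not surjective.
Since σ is not surjective, we find the least positive k with σ(k) = σ(0): this means 64k ≡ 0 (mod 92), i.e. 92 ∣ 64k. Since gcd(64, 92) = 4, dividing through by 4 this holds exactly when 23 ∣ 16k, and as gcd(16, 23) = 1, exactly when 23 ∣ k.
The smallest positive such k is 23.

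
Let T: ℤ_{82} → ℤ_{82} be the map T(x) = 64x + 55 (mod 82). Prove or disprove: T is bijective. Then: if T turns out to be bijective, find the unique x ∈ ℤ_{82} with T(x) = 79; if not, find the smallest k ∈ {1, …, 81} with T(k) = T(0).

41

By definition, injectivity means: for all s, t in the domain, T(s) = T(t) implies s = t.
We have gcd(64, 82) = 2 > 1. Taking s = 0 and t = 41: T(0) = 55 and T(41) = 64·41 + 55 = 2679 ≡ 55 (mod 82).
So T(0) = T(41) while 0 ≠ 41, so T is not injective, hence not bijective.
Since T is not bijective, we find the least positive k with T(k) = T(0): this means 64k ≡ 0 (mod 82), i.e. 82 ∣ 64k. Since gcd(64, 82) = 2, dividing through by 2 this holds exactly when 41 ∣ 32k, and as gcd(32, 41) = 1, exactly when 41 ∣ k.
The smallest positive such k is 41.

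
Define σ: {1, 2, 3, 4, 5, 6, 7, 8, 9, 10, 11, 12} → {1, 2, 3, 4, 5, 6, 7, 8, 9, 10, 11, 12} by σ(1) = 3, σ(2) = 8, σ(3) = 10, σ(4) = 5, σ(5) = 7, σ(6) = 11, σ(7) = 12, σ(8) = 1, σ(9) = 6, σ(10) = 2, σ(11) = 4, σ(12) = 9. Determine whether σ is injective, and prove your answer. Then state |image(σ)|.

12

The values σ(1), …, σ(12) are 3, 8, 10, 5, 7, 11, 12, 1, 6, 2, 4, 9 — all distinct.
So σ(u) = σ(v) only when u = v, and σ is injective.
The image of σ is {1, 2, 3, 4, 5, 6, 7, 8, 9, 10, 11, 12}, which has 12 elements.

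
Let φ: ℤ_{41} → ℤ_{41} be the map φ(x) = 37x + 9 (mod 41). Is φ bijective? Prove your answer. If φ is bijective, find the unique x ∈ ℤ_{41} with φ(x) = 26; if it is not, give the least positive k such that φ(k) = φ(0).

By definition, φ is injective if φ(a) = φ(b) implies a = b.
If φ(a) = φ(b), then 37a ≡ 37b (mod 41). Because gcd(37, 41) = 1, we may cancel 37 to get a ≡ b (mod 41).
We now compute 37⁻¹ mod 41 explicitly. Euclid's algorithm: 41 = 1·37 + 4, 37 = 9·4 + 1; back-substituting gives 1 = 10·37 − 9·41, so 37⁻¹ ≡ 10 (mod 41).
For any y ∈ ℤ_{41}, x = 10(y − 9) mod 41 satisfies φ(x) = 37·10(y − 9) + 9 ≡ y (since 37·10 ≡ 1 mod 41). So every y has a preimage.
Hence φ is bijective.
Since φ is bijective, we find φ⁻¹(26): we need 37x ≡ 26 − 9 ≡ 17 (mod 41). Using 37⁻¹ = 10: x ≡ 10·17 = 170 = 4·41 + 6, so x = 6.
Check: φ(6) = 37·6 + 9 = 231 = 5·41 + 26 ≡ 26 (mod 41).

6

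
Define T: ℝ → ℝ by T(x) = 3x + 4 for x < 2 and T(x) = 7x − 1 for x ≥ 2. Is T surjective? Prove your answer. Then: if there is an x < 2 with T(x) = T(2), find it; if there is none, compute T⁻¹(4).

Both pieces are strictly increasing (slopes 3 and 7), so each is injective on its own interval.
The left piece maps (−∞, 2) onto (−∞, 10); the right piece maps [2, ∞) onto [13, ∞).
The union (−∞, 10) ∪ [13, ∞) omits the interval between 10 and 13; in particular 10 has no preimage. So T is not surjective.
Because the two images are disjoint, no x < 2 has T(x) = T(2), so we compute T⁻¹(4): 4 lies in (−∞, 10), so solve 3x + 4 = 4: x = (4 − 4)/3 = 0.

0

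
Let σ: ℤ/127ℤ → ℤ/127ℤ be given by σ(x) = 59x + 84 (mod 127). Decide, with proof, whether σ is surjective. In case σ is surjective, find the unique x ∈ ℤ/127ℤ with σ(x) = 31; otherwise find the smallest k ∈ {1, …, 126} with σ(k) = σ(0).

Recall that σ is surjective if every y in the codomain equals σ(x) for some x in the domain.
Since gcd(59, 127) = 1, 59 is invertible modulo 127. Euclid's algorithm: 127 = 2·59 + 9, 59 = 6·9 + 5, 9 = 1·5 + 4, 5 = 1·4 + 1; back-substituting gives 1 = 28·59 − 13·127, so 59⁻¹ ≡ 28 (mod 127).
Then y ↦ 28(y − 84) is a two-sided inverse to σ, so every y ∈ ℤ/127ℤ has a preimage.
So σ is surjective.
Since σ is surjective, we compute σ⁻¹(31): solve 59x + 84 ≡ 31 (mod 127), i.e. 59x ≡ 74 (mod 127).
Multiplying by 59⁻¹ = 28 gives x ≡ 28·74 = 2072 = 16·127 + 40 ≡ 40 (mod 127).
Check: σ(40) = 59·40 + 84 = 2444 = 19·127 + 31 ≡ 31 (mod 127).

40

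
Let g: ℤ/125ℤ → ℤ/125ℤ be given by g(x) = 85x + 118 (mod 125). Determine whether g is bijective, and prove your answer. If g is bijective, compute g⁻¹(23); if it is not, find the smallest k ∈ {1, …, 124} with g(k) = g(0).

By definition, g is injective if g(x_1) = g(x_2) implies x_1 = x_2.
We have gcd(85, 125) = 5 > 1. Taking x_1 = 0 and x_2 = 25: g(0) = 118 and g(25) = 85·25 + 118 = 2243 ≡ 118 (mod 125).
So g(0) = g(25) while 0 ≠ 25, therefore g is not injective, hence not bijective.
Since g is not bijective, we find the least positive k with g(k) = g(0): this means 85k ≡ 0 (mod 125), i.e. 125 ∣ 85k. Since gcd(85, 125) = 5, dividing through by 5 this holds exactly when 25 ∣ 17k, and as gcd(17, 25) = 1, exactly when 25 ∣ k.
The smallest positive such k is 25.

25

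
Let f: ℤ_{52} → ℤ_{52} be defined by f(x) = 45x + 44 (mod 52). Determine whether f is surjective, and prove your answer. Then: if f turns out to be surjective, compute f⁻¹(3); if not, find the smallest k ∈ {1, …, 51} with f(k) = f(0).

43

Recall that surjectivity means every element of the codomain has a preimage under f.
Since gcd(45, 52) = 1, 45 is invertible modulo 52. Euclid's algorithm: 52 = 1·45 + 7, 45 = 6·7 + 3, 7 = 2·3 + 1; back-substituting gives 1 = 37·45 − 32·52, so 45⁻¹ ≡ 37 (mod 52).
For any y ∈ ℤ_{52}, x = 37(y − 44) mod 52 satisfies f(x) = 45·37(y − 44) + 44 ≡ y (since 45·37 ≡ 1 mod 52). So every y has a preimage.
Therefore f is surjective.
Since f is surjective, we find f⁻¹(3): we need 45x ≡ 3 − 44 ≡ 11 (mod 52). Using 45⁻¹ = 37: x ≡ 37·11 = 407 = 7·52 + 43, so x = 43.
Check: f(43) = 45·43 + 44 = 1979 = 38·52 + 3 ≡ 3 (mod 52).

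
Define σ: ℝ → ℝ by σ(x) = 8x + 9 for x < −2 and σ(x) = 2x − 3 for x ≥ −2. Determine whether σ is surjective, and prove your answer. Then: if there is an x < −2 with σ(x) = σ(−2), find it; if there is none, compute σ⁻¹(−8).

-17/8

Both pieces are strictly increasing (slopes 8 and 2), so each is injective on its own interval.
The left piece maps (−∞, −2) onto (−∞, −7); the right piece maps [−2, ∞) onto [−7, ∞).
These images together cover ℝ, so σ is surjective.
Because the two images are disjoint, no x < −2 has σ(x) = σ(−2), so we compute σ⁻¹(−8): −8 lies in (−∞, −7), so solve 8x + 9 = −8: x = (−8 − 9)/8 = −17/8.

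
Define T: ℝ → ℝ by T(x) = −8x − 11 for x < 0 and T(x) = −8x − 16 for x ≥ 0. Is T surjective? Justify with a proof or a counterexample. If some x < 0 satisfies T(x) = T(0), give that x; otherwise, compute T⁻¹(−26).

Both pieces are strictly decreasing (slopes −8 and −8), so each is injective on its own interval.
The left piece maps (−∞, 0) onto (−11, ∞); the right piece maps [0, ∞) onto (−∞, −16].
The union (−11, ∞) ∪ (−∞, −16] omits the interval between −11 and −16; in particular −11 has no preimage. So T is not surjective.
Because the two images are disjoint, no x < 0 has T(x) = T(0), so we compute T⁻¹(−26): −26 lies in (−∞, −16], so solve −8x − 16 = −26: x = (−26 + 16)/(−8) = 5/4.

5/4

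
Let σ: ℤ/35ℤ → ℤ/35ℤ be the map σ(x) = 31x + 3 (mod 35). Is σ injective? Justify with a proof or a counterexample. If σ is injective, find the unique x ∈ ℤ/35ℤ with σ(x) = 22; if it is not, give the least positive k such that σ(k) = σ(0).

Recall: σ is injective when σ(u) = σ(v) forces u = v.
Suppose σ(u) = σ(v) in ℤ/35ℤ. Then 31u + 3 ≡ 31v + 3 (mod 35), thus 31(u − v) ≡ 0 (mod 35).
Since gcd(31, 35) = 1, 31 is invertible modulo 35, therefore u − v ≡ 0 (mod 35), i.e. u = v.
So σ is injective.
We now compute 31⁻¹ mod 35 explicitly. Euclid's algorithm: 35 = 1·31 + 4, 31 = 7·4 + 3, 4 = 1·3 + 1; back-substituting gives 1 = 26·31 − 23·35, so 31⁻¹ ≡ 26 (mod 35).
Since σ is injective, we find σ⁻¹(22): we need 31x ≡ 22 − 3 ≡ 19 (mod 35). Using 31⁻¹ = 26: x ≡ 26·19 = 494 = 14·35 + 4, so x = 4.
Check: σ(4) = 31·4 + 3 = 127 = 3·35 + 22 ≡ 22 (mod 35).

4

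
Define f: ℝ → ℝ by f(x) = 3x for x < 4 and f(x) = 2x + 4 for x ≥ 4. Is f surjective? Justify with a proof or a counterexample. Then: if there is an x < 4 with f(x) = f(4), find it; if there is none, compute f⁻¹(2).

2/3

Both pieces are strictly increasing (slopes 3 and 2), so each is injective on its own interval.
The left piece maps (−∞, 4) onto (−∞, 12); the right piece maps [4, ∞) onto [12, ∞).
These images together cover ℝ, so f is surjective.
Because the two images are disjoint, no x < 4 has f(x) = f(4), so we compute f⁻¹(2): 2 lies in (−∞, 12), so solve 3x = 2: x = (2 − 0)/3 = 2/3.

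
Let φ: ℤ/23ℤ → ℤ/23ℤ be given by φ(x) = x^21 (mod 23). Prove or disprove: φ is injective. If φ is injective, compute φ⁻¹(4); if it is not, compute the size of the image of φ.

6

Since 23 is prime, the nonzero elements of ℤ/23ℤ form a cyclic group of order 22.
As gcd(21, 22) = 1, raising to the 21st power is a bijection on this group: if u^21 ≡ v^21 then (uv^{−1})^21 = 1, and the only element of order dividing gcd(21, 22) = 1 is 1, so u = v.
With φ(0) = 0 this makes φ injective on all of ℤ/23ℤ, hence bijective (finite equal-size domain and codomain). In particular φ is injective.
Since φ is injective, we find the preimage of 4. The inverse of x ↦ x^21 on (ℤ/23ℤ)^× is x ↦ x^21, because 21·21 = 441 = 20·22 + 1 ≡ 1 (mod 22) and x^{22} = 1 for x ≠ 0 (Fermat). So φ⁻¹(4) = 4^21 mod 23.
Repeated squaring mod 23: 4^1 ≡ 4, 4^2 ≡ 4² = 16, 4^4 ≡ 16² = 256 ≡ 3, 4^8 ≡ 3² = 9, 4^16 ≡ 9² = 81 ≡ 12. Since 21 = 16 + 4 + 1, 4^21 ≡ 12·3·4: 12·3 = 36 ≡ 13, then 13·4 = 52 ≡ 6. So 4^21 ≡ 6 (mod 23).
Hence φ⁻¹(4) = 6.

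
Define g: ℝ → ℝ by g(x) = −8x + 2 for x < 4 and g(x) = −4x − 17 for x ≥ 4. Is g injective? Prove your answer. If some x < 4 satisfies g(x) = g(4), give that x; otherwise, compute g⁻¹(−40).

Both pieces are strictly decreasing (slopes −8 and −4), so each is injective on its own interval.
The left piece maps (−∞, 4) onto (−30, ∞); the right piece maps [4, ∞) onto (−∞, −33].
These images are disjoint, so no value is attained by both pieces. Hence g is injective.
Because the two images are disjoint, no x < 4 has g(x) = g(4), so we compute g⁻¹(−40): −40 lies in (−∞, −33], so solve −4x − 17 = −40: x = (−40 + 17)/(−4) = 23/4.

23/4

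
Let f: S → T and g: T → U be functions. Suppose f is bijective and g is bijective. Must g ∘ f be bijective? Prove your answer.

Injectivity: if g(f(s)) = g(f(t)) then f(s) = f(t) (g injective) so s = t (f injective).
Surjectivity: for c ∈ U pick b with g(b) = c, then a with f(a) = b; then (g ∘ f)(a) = c.
Thus g ∘ f is bijective.

bijective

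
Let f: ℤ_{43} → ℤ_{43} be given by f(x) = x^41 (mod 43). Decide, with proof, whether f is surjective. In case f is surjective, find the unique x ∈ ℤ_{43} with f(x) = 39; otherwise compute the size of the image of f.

Since 43 is prime, the nonzero elements of ℤ_{43} form a cyclic group of order 42.
As gcd(41, 42) = 1, raising to the 41st power is a bijection on this group: if u^41 ≡ v^41 then (uv^{−1})^41 = 1, and the only element of order dividing gcd(41, 42) = 1 is 1, so u = v.
With f(0) = 0 this makes f injective on all of ℤ_{43}, hence bijective (finite equal-size domain and codomain). In particular f is surjective.
Since f is surjective, we find the preimage of 39. The inverse of x ↦ x^41 on (ℤ_{43})^× is x ↦ x^41, because 41·41 = 1681 = 40·42 + 1 ≡ 1 (mod 42) and x^{42} = 1 for x ≠ 0 (Fermat). So f⁻¹(39) = 39^41 mod 43.
Repeated squaring mod 43: 39^1 ≡ 39, 39^2 ≡ 39² = 1521 ≡ 16, 39^4 ≡ 16² = 256 ≡ 41, 39^8 ≡ 41² = 1681 ≡ 4, 39^16 ≡ 4² = 16, 39^32 ≡ 16² = 256 ≡ 41. Since 41 = 32 + 8 + 1, 39^41 ≡ 41·4·39: 41·4 = 164 ≡ 35, then 35·39 = 1365 ≡ 32. So 39^41 ≡ 32 (mod 43).
Hence f⁻¹(39) = 32.

32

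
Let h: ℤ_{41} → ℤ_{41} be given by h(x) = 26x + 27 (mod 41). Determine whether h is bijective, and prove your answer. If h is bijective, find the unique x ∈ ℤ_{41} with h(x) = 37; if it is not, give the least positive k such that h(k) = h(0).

Recall: h is injective when h(a) = h(b) forces a = b.
Suppose h(a) = h(b) in ℤ_{41}. Then 26a + 27 ≡ 26b + 27 (mod 41), so 26(a − b) ≡ 0 (mod 41).
Since gcd(26, 41) = 1, 26 is invertible modulo 41, so a − b ≡ 0 (mod 41), i.e. a = b.
We now compute 26⁻¹ mod 41 explicitly. Euclid's algorithm: 41 = 1·26 + 15, 26 = 1·15 + 11, 15 = 1·11 + 4, 11 = 2·4 + 3, 4 = 1·3 + 1; back-substituting gives 1 = 30·26 − 19·41, so 26⁻¹ ≡ 30 (mod 41).
Then y ↦ 30(y − 27) is a two-sided inverse to h, so every y ∈ ℤ_{41} has a preimage.
Hence h is bijective.
Since h is bijective, we find h⁻¹(37): we need 26x ≡ 37 − 27 ≡ 10 (mod 41). Using 26⁻¹ = 30: x ≡ 30·10 = 300 = 7·41 + 13, so x = 13.
Check: h(13) = 26·13 + 27 = 365 = 8·41 + 37 ≡ 37 (mod 41).

13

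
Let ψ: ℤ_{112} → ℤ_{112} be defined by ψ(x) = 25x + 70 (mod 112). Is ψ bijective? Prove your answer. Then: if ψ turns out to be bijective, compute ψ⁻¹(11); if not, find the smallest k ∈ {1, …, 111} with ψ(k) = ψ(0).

If ψ(u) = ψ(v), then 25u ≡ 25v (mod 112). Because gcd(25, 112) = 1, we may cancel 25 to get u ≡ v (mod 112).
We now compute 25⁻¹ mod 112 explicitly. Euclid's algorithm: 112 = 4·25 + 12, 25 = 2·12 + 1; back-substituting gives 1 = 9·25 − 2·112, so 25⁻¹ ≡ 9 (mod 112).
For any y ∈ ℤ_{112}, x = 9(y − 70) mod 112 satisfies ψ(x) = 25·9(y − 70) + 70 ≡ y (since 25·9 ≡ 1 mod 112). So every y has a preimage.
Hence ψ is bijective.
Since ψ is bijective, we compute ψ⁻¹(11): solve 25x + 70 ≡ 11 (mod 112), i.e. 25x ≡ 53 (mod 112).
Multiplying by 25⁻¹ = 9 gives x ≡ 9·53 = 477 = 4·112 + 29 ≡ 29 (mod 112).
Check: ψ(29) = 25·29 + 70 = 795 = 7·112 + 11 ≡ 11 (mod 112).

29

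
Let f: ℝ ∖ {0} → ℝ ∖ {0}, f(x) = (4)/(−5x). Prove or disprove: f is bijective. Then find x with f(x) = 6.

Suppose f(u) = f(v). Cross-multiplying: (4)(−5v) = (4)(−5u).
Expanding both sides and cancelling the symmetric terms leaves 20·(u − v) = 0. Since 20 ≠ 0, u = v. Hence f is injective.
For any y ≠ 0, solving y(−5x) = 4 for x gives a well-defined x ≠ 0. So f is surjective.
So f is bijective.
Solving f(x) = 6: cross-multiplying gives 4 = 6(−5x), which rearranges to 30x = −4, so x = −2/15.

-2/15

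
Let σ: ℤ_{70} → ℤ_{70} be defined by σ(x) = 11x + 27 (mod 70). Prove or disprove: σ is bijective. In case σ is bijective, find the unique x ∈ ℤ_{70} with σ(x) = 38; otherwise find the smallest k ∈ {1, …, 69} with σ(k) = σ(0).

Suppose σ(x_1) = σ(x_2) in ℤ_{70}. Then 11x_1 + 27 ≡ 11x_2 + 27 (mod 70), hence 11(x_1 − x_2) ≡ 0 (mod 70).
Since gcd(11, 70) = 1, 11 is invertible modulo 70, so x_1 − x_2 ≡ 0 (mod 70), i.e. x_1 = x_2.
We now compute 11⁻¹ mod 70 explicitly. Euclid's algorithm: 70 = 6·11 + 4, 11 = 2·4 + 3, 4 = 1·3 + 1; back-substituting gives 1 = 51·11 − 8·70, so 11⁻¹ ≡ 51 (mod 70).
For any y ∈ ℤ_{70}, x = 51(y − 27) mod 70 satisfies σ(x) = 11·51(y − 27) + 27 ≡ y (since 11·51 ≡ 1 mod 70). So every y has a preimage.
Hence σ is bijective.
Since σ is bijective, we compute σ⁻¹(38): solve 11x + 27 ≡ 38 (mod 70), i.e. 11x ≡ 11 (mod 70).
Multiplying by 11⁻¹ = 51 gives x ≡ 51·11 = 561 = 8·70 + 1 ≡ 1 (mod 70).
Check: σ(1) = 11·1 + 27 = 38 ≡ 38 (mod 70).

1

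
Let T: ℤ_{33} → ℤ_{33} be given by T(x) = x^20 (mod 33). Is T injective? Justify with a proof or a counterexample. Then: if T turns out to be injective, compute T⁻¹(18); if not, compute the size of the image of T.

T(1) = 1^20 = 1.
T(2): Repeated squaring mod 33: 2^1 ≡ 2, 2^2 ≡ 2² = 4, 2^4 ≡ 4² = 16, 2^8 ≡ 16² = 256 ≡ 25, 2^16 ≡ 25² = 625 ≡ 31. Since 20 = 16 + 4, 2^20 ≡ 31·16: 31·16 = 496 ≡ 1. So 2^20 ≡ 1 (mod 33).
So T(1) = T(2) = 1 while 1 ≠ 2, therefore T is not injective.
Since T is not injective, we determine |image(T)|. Computing x^20 mod 33 for each x (by repeated squaring, reducing mod 33 at every step), the values T(0), T(1), …, T(32) are: 0, 1, 1, 12, 1, 1, 12, 1, 1, 12, 1, 22, 12, 1, 1, 12, 1, 1, 12, 1, 1, 12, 22, 1, 12, 1, 1, 12, 1, 1, 12, 1, 1.
The distinct values are {0, 1, 12, 22}; there are 4 of them.

4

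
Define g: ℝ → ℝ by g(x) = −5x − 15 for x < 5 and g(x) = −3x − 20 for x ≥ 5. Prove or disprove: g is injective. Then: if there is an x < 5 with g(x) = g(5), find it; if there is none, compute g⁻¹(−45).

4

Both pieces are strictly decreasing (slopes −5 and −3), so each is injective on its own interval.
The left piece maps (−∞, 5) onto (−40, ∞); the right piece maps [5, ∞) onto (−∞, −35].
These images overlap. In particular g(5) = −35 (right piece), and solving −5x − 15 = −35 on the left piece gives x = 4 < 5.
So g(4) = g(5) with 4 ≠ 5, and g is not injective. This x = 4 is the requested value below 5.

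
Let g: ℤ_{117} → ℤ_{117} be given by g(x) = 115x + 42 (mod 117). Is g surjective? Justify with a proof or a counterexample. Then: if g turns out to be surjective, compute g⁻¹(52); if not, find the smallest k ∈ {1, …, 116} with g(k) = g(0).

Since gcd(115, 117) = 1, 115 is invertible modulo 117. Euclid's algorithm: 117 = 1·115 + 2, 115 = 57·2 + 1; back-substituting gives 1 = 58·115 − 57·117, so 115⁻¹ ≡ 58 (mod 117).
Then y ↦ 58(y − 42) is a two-sided inverse to g, so every y ∈ ℤ_{117} has a preimage.
Thus g is surjective.
Since g is surjective, we find g⁻¹(52): we need 115x ≡ 52 − 42 ≡ 10 (mod 117). Using 115⁻¹ = 58: x ≡ 58·10 = 580 = 4·117 + 112, so x = 112.
Check: g(112) = 115·112 + 42 = 12922 = 110·117 + 52 ≡ 52 (mod 117).

112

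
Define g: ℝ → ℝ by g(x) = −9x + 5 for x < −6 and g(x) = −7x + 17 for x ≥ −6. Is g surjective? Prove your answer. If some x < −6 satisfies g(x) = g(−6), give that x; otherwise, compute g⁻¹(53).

-36/7

Both pieces are strictly decreasing (slopes −9 and −7), so each is injective on its own interval.
The left piece maps (−∞, −6) onto (59, ∞); the right piece maps [−6, ∞) onto (−∞, 59].
These images together cover ℝ, so g is surjective.
Because the two images are disjoint, no x < −6 has g(x) = g(−6), so we compute g⁻¹(53): 53 lies in (−∞, 59], so solve −7x + 17 = 53: x = (53 − 17)/(−7) = −36/7.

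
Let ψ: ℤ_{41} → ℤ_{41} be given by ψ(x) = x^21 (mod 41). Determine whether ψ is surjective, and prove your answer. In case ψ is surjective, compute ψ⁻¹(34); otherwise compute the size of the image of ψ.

Since 41 is prime, the nonzero elements of ℤ_{41} form a cyclic group of order 40.
As gcd(21, 40) = 1, raising to the 21st power is a bijection on this group: if x_1^21 ≡ x_2^21 then (x_1x_2^{−1})^21 = 1, and the only element of order dividing gcd(21, 40) = 1 is 1, so x_1 = x_2.
With ψ(0) = 0 this makes ψ injective on all of ℤ_{41}, hence bijective (finite equal-size domain and codomain). In particular ψ is surjective.
Since ψ is surjective, we find the preimage of 34. The inverse of x ↦ x^21 on (ℤ_{41})^× is x ↦ x^21, because 21·21 = 441 = 11·40 + 1 ≡ 1 (mod 40) and x^{40} = 1 for x ≠ 0 (Fermat). So ψ⁻¹(34) = 34^21 mod 41.
Repeated squaring mod 41: 34^1 ≡ 34, 34^2 ≡ 34² = 1156 ≡ 8, 34^4 ≡ 8² = 64 ≡ 23, 34^8 ≡ 23² = 529 ≡ 37, 34^16 ≡ 37² = 1369 ≡ 16. Since 21 = 16 + 4 + 1, 34^21 ≡ 16·23·34: 16·23 = 368 ≡ 40, then 40·34 = 1360 ≡ 7. So 34^21 ≡ 7 (mod 41).
Hence ψ⁻¹(34) = 7.

7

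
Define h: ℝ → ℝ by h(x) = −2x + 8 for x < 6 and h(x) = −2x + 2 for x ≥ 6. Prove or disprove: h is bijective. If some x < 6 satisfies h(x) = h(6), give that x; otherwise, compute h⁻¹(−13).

15/2

Both pieces are strictly decreasing (slopes −2 and −2), so each is injective on its own interval.
The left piece maps (−∞, 6) onto (−4, ∞); the right piece maps [6, ∞) onto (−∞, −10].
The images leave a gap (−4 has no preimage), so h is not surjective, hence not bijective.
Because the two images are disjoint, no x < 6 has h(x) = h(6), so we compute h⁻¹(−13): −13 lies in (−∞, −10], so solve −2x + 2 = −13: x = (−13 − 2)/(−2) = 15/2.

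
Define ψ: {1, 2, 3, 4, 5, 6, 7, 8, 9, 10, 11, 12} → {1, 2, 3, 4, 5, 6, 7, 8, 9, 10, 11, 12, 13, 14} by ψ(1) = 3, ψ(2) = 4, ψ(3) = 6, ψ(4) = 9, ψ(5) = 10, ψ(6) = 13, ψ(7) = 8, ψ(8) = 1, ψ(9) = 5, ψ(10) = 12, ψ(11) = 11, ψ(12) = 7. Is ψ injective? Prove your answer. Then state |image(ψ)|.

The values ψ(1), …, ψ(12) are 3, 4, 6, 9, 10, 13, 8, 1, 5, 12, 11, 7 — all distinct.
So ψ(s) = ψ(t) only when s = t, and ψ is injective.
The image of ψ is {1, 3, 4, 5, 6, 7, 8, 9, 10, 11, 12, 13}, which has 12 elements.

12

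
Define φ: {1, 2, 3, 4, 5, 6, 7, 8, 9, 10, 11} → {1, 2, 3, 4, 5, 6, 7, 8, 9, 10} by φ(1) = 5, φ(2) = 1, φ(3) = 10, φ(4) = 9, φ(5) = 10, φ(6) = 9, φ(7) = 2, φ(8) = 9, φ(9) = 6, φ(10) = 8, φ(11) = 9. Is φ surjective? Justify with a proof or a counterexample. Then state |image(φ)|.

7

No element maps to 3, so φ is not surjective.
The image of φ is {1, 2, 5, 6, 8, 9, 10}, which has 7 elements.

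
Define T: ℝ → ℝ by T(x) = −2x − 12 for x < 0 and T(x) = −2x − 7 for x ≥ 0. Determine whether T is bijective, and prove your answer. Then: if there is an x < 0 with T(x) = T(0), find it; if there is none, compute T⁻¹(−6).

Both pieces are strictly decreasing (slopes −2 and −2), so each is injective on its own interval.
The left piece maps (−∞, 0) onto (−12, ∞); the right piece maps [0, ∞) onto (−∞, −7].
These images overlap. In particular T(0) = −7 (right piece), and solving −2x − 12 = −7 on the left piece gives x = −5/2 < 0.
So T(−5/2) = T(0) with −5/2 ≠ 0, and T is not injective, hence not bijective. This x = −5/2 is the requested value below 0.

-5/2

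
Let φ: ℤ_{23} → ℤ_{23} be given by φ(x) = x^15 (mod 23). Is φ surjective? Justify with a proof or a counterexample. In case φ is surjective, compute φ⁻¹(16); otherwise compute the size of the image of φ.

2

Since 23 is prime, the nonzero elements of ℤ_{23} form a cyclic group of order 22.
As gcd(15, 22) = 1, raising to the 15th power is a bijection on this group: if x_1^15 ≡ x_2^15 then (x_1x_2^{−1})^15 = 1, and the only element of order dividing gcd(15, 22) = 1 is 1, so x_1 = x_2.
With φ(0) = 0 this makes φ injective on all of ℤ_{23}, hence bijective (finite equal-size domain and codomain). In particular φ is surjective.
Since φ is surjective, we find the preimage of 16. The inverse of x ↦ x^15 on (ℤ_{23})^× is x ↦ x^3, because 15·3 = 45 = 2·22 + 1 ≡ 1 (mod 22) and x^{22} = 1 for x ≠ 0 (Fermat). So φ⁻¹(16) = 16^3 mod 23.
Repeated squaring mod 23: 16^1 ≡ 16, 16^2 ≡ 16² = 256 ≡ 3. Since 3 = 2 + 1, 16^3 ≡ 3·16: 3·16 = 48 ≡ 2. So 16^3 ≡ 2 (mod 23).
Hence φ⁻¹(16) = 2.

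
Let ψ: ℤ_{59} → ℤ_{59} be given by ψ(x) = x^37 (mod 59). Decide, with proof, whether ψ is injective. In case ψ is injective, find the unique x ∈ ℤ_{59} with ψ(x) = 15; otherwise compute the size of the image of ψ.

49

Since 59 is prime, the nonzero elements of ℤ_{59} form a cyclic group of order 58.
As gcd(37, 58) = 1, raising to the 37th power is a bijection on this group: if x_1^37 ≡ x_2^37 then (x_1x_2^{−1})^37 = 1, and the only element of order dividing gcd(37, 58) = 1 is 1, so x_1 = x_2.
With ψ(0) = 0 this makes ψ injective on all of ℤ_{59}, hence bijective (finite equal-size domain and codomain). In particular ψ is injective.
Since ψ is injective, we find the preimage of 15. The inverse of x ↦ x^37 on (ℤ_{59})^× is x ↦ x^11, because 37·11 = 407 = 7·58 + 1 ≡ 1 (mod 58) and x^{58} = 1 for x ≠ 0 (Fermat). So ψ⁻¹(15) = 15^11 mod 59.
Repeated squaring mod 59: 15^1 ≡ 15, 15^2 ≡ 15² = 225 ≡ 48, 15^4 ≡ 48² = 2304 ≡ 3, 15^8 ≡ 3² = 9. Since 11 = 8 + 2 + 1, 15^11 ≡ 9·48·15: 9·48 = 432 ≡ 19, then 19·15 = 285 ≡ 49. So 15^11 ≡ 49 (mod 59).
Hence ψ⁻¹(15) = 49.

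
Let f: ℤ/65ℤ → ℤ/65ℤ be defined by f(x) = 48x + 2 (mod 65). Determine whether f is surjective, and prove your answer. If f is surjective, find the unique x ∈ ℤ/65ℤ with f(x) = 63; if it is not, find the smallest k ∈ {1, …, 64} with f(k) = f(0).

27

Since gcd(48, 65) = 1, 48 is invertible modulo 65. Euclid's algorithm: 65 = 1·48 + 17, 48 = 2·17 + 14, 17 = 1·14 + 3, 14 = 4·3 + 2, 3 = 1·2 + 1; back-substituting gives 1 = 42·48 − 31·65, so 48⁻¹ ≡ 42 (mod 65).
For any y ∈ ℤ/65ℤ, x = 42(y − 2) mod 65 satisfies f(x) = 48·42(y − 2) + 2 ≡ y (since 48·42 ≡ 1 mod 65). So every y has a preimage.
Thus f is surjective.
Since f is surjective, we compute f⁻¹(63): solve 48x + 2 ≡ 63 (mod 65), i.e. 48x ≡ 61 (mod 65).
Multiplying by 48⁻¹ = 42 gives x ≡ 42·61 = 2562 = 39·65 + 27 ≡ 27 (mod 65).
Check: f(27) = 48·27 + 2 = 1298 = 19·65 + 63 ≡ 63 (mod 65).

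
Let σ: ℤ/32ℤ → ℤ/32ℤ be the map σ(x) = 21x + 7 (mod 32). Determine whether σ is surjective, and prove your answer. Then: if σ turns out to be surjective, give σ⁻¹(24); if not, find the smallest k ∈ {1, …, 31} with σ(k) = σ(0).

13

Since gcd(21, 32) = 1, 21 is invertible modulo 32. Euclid's algorithm: 32 = 1·21 + 11, 21 = 1·11 + 10, 11 = 1·10 + 1; back-substituting gives 1 = 29·21 − 19·32, so 21⁻¹ ≡ 29 (mod 32).
Then y ↦ 29(y − 7) is a two-sided inverse to σ, so every y ∈ ℤ/32ℤ has a preimage.
So σ is surjective.
Since σ is surjective, we compute σ⁻¹(24): solve 21x + 7 ≡ 24 (mod 32), i.e. 21x ≡ 17 (mod 32).
Multiplying by 21⁻¹ = 29 gives x ≡ 29·17 = 493 = 15·32 + 13 ≡ 13 (mod 32).
Check: σ(13) = 21·13 + 7 = 280 = 8·32 + 24 ≡ 24 (mod 32).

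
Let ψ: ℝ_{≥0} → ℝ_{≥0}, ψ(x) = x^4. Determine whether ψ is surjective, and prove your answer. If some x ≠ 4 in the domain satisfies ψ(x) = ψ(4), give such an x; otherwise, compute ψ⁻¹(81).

3

For any y ∈ ℝ_{≥0}, x = y^{1/4} ∈ ℝ_{≥0} gives ψ(x) = y, so ψ is surjective.
Since x ↦ x^4 is strictly increasing on ℝ_{≥0}, it is injective there, so no x ≠ 4 in the domain has ψ(x) = ψ(4). We therefore compute ψ⁻¹(81) = 81^{1/4} = 3 (indeed 3^4 = 81).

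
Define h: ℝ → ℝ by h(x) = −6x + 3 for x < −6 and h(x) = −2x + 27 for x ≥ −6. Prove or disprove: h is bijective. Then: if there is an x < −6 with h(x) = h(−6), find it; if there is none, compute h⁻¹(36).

-9/2

Both pieces are strictly decreasing (slopes −6 and −2), so each is injective on its own interval.
The left piece maps (−∞, −6) onto (39, ∞); the right piece maps [−6, ∞) onto (−∞, 39].
Since 39 = 39, the images partition ℝ: h is injective and surjective, hence bijective.
Because the two images are disjoint, no x < −6 has h(x) = h(−6), so we compute h⁻¹(36): 36 lies in (−∞, 39], so solve −2x + 27 = 36: x = (36 − 27)/(−2) = −9/2.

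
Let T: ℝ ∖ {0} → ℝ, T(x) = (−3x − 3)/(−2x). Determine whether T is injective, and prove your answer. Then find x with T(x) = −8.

Suppose T(s) = T(t). Cross-multiplying: (−3s − 3)(−2t) = (−3t − 3)(−2s).
Expanding both sides and cancelling the symmetric terms leaves −6·(s − t) = 0. Since −6 ≠ 0, s = t. So T is injective.
Solving T(x) = −8: cross-multiplying gives −3x − 3 = −8(−2x), which rearranges to −19x = 3, so x = −3/19.

-3/19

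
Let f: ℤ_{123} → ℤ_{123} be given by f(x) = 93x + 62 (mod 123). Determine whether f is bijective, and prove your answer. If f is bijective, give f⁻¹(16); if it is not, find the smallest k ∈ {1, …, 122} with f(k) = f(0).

41

We have gcd(93, 123) = 3 > 1. Taking x_1 = 0 and x_2 = 41: f(0) = 62 and f(41) = 93·41 + 62 = 3875 ≡ 62 (mod 123).
So f(0) = f(41) while 0 ≠ 41, so f is not injective, hence not bijective.
Since f is not bijective, we find the least positive k with f(k) = f(0): this means 93k ≡ 0 (mod 123), i.e. 123 ∣ 93k. Since gcd(93, 123) = 3, dividing through by 3 this holds exactly when 41 ∣ 31k, and as gcd(31, 41) = 1, exactly when 41 ∣ k.
The smallest positive such k is 41.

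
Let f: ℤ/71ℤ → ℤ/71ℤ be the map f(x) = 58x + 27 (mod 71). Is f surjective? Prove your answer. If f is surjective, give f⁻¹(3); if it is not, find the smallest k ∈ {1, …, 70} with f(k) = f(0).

51

Recall: f is surjective if every y in the codomain equals f(x) for some x in the domain.
Since gcd(58, 71) = 1, 58 is invertible modulo 71. Euclid's algorithm: 71 = 1·58 + 13, 58 = 4·13 + 6, 13 = 2·6 + 1; back-substituting gives 1 = 60·58 − 49·71, so 58⁻¹ ≡ 60 (mod 71).
Then y ↦ 60(y − 27) is a two-sided inverse to f, so every y ∈ ℤ/71ℤ has a preimage.
So f is surjective.
Since f is surjective, we compute f⁻¹(3): solve 58x + 27 ≡ 3 (mod 71), i.e. 58x ≡ 47 (mod 71).
Multiplying by 58⁻¹ = 60 gives x ≡ 60·47 = 2820 = 39·71 + 51 ≡ 51 (mod 71).
Check: f(51) = 58·51 + 27 = 2985 = 42·71 + 3 ≡ 3 (mod 71).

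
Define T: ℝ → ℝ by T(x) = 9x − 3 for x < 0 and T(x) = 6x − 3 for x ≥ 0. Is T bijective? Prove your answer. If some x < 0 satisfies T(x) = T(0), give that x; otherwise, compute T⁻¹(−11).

Both pieces are strictly increasing (slopes 9 and 6), so each is injective on its own interval.
The left piece maps (−∞, 0) onto (−∞, −3); the right piece maps [0, ∞) onto [−3, ∞).
Since −3 = −3, the images partition ℝ: T is injective and surjective, hence bijective.
Because the two images are disjoint, no x < 0 has T(x) = T(0), so we compute T⁻¹(−11): −11 lies in (−∞, −3), so solve 9x − 3 = −11: x = (−11 + 3)/9 = −8/9.

-8/9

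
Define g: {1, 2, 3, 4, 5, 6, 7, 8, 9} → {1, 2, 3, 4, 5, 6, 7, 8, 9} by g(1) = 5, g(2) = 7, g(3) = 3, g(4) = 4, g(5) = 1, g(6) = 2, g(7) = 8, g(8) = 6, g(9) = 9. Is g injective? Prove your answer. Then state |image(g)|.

The values g(1), …, g(9) are 5, 7, 3, 4, 1, 2, 8, 6, 9 — all distinct.
So g(s) = g(t) only when s = t, and g is injective.
The image of g is {1, 2, 3, 4, 5, 6, 7, 8, 9}, which has 9 elements.

9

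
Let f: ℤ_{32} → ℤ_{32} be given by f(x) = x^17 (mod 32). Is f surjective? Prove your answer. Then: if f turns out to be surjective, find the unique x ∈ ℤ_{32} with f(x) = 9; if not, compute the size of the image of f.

17

f(0) = 0^17 = 0.
f(2): Repeated squaring mod 32: 2^1 ≡ 2, 2^2 ≡ 2² = 4, 2^4 ≡ 4² = 16, 2^8 ≡ 16² = 256 ≡ 0, 2^16 ≡ 0² = 0. Since 17 = 16 + 1, 2^17 ≡ 0·2: 0·2 = 0. So 2^17 ≡ 0 (mod 32).
So f(0) = f(2) = 0 while 0 ≠ 2, hence f is not injective.
A non-injective map from the 32-element set ℤ_{32} to itself takes at most 31 distinct values, so it cannot be surjective. Hence f is not surjective.
Since f is not surjective, we determine |image(f)|. Computing x^17 mod 32 for each x (by repeated squaring, reducing mod 32 at every step), the values f(0), f(1), …, f(31) are: 0, 1, 0, 3, 0, 5, 0, 7, 0, 9, 0, 11, 0, 13, 0, 15, 0, 17, 0, 19, 0, 21, 0, 23, 0, 25, 0, 27, 0, 29, 0, 31.
The distinct values are {0, 1, 3, 5, 7, 9, 11, 13, 15, 17, 19, 21, 23, 25, 27, 29, 31}; there are 17 of them.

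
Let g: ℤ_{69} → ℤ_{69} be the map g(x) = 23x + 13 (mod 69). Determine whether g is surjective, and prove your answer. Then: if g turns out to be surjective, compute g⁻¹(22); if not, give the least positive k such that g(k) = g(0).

3

Recall: g is surjective if every y in the codomain equals g(x) for some x in the domain.
Since gcd(23, 69) = 23, we have 23x ≡ 0 (mod 23) for all x, so g(x) ≡ 13 (mod 23).
But 0 ≢ 13 (mod 23), so 0 ∈ ℤ_{69} has no preimage. Therefore g is not surjective.
Since g is not surjective, we find the least positive k with g(k) = g(0): this means 23k ≡ 0 (mod 69), i.e. 69 ∣ 23k. Since gcd(23, 69) = 23, dividing through by 23 this holds exactly when 3 ∣ k.
The smallest positive such k is 3.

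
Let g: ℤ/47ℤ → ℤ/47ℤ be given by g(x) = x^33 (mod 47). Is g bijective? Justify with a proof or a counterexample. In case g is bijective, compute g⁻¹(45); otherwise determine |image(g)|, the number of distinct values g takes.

Since 47 is prime, the nonzero elements of ℤ/47ℤ form a cyclic group of order 46.
As gcd(33, 46) = 1, raising to the 33rd power is a bijection on this group: if x_1^33 ≡ x_2^33 then (x_1x_2^{−1})^33 = 1, and the only element of order dividing gcd(33, 46) = 1 is 1, so x_1 = x_2.
With g(0) = 0 this makes g injective on all of ℤ/47ℤ, hence bijective (finite equal-size domain and codomain). In particular g is bijective.
Since g is bijective, we find the preimage of 45. The inverse of x ↦ x^33 on (ℤ/47ℤ)^× is x ↦ x^7, because 33·7 = 231 = 5·46 + 1 ≡ 1 (mod 46) and x^{46} = 1 for x ≠ 0 (Fermat). So g⁻¹(45) = 45^7 mod 47.
Repeated squaring mod 47: 45^1 ≡ 45, 45^2 ≡ 45² = 2025 ≡ 4, 45^4 ≡ 4² = 16. Since 7 = 4 + 2 + 1, 45^7 ≡ 16·4·45: 16·4 = 64 ≡ 17, then 17·45 = 765 ≡ 13. So 45^7 ≡ 13 (mod 47).
Hence g⁻¹(45) = 13.

13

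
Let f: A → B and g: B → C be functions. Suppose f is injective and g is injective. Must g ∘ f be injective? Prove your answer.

Suppose (g ∘ f)(u) = (g ∘ f)(v), i.e. g(f(u)) = g(f(v)).
Since g is injective, f(u) = f(v). Since f is injective, u = v. Thus g ∘ f is injective.

injective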